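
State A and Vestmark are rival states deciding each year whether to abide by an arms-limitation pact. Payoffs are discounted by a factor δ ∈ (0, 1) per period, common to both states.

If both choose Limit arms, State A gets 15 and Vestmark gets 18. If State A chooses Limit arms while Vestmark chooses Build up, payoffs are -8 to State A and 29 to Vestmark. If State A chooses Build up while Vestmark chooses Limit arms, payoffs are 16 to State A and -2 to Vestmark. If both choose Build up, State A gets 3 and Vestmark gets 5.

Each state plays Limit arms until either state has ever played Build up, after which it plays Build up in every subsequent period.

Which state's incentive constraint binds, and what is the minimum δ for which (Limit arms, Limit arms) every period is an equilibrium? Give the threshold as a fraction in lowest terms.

Vestmark; δ ≥ 11/24

State A: cooperation gives 15 each period; deviation gives 16 once then 3 forever.
  15/(1−δ) ≥ 16 + 3δ/(1−δ) ⇒ δ ≥ 1/13.
Vestmark: cooperation gives 18 each period; deviation gives 29 once then 5 forever.
  δ ≥ 11/24.
Both must hold, so the binding constraint is Vestmark's: δ ≥ 11/24.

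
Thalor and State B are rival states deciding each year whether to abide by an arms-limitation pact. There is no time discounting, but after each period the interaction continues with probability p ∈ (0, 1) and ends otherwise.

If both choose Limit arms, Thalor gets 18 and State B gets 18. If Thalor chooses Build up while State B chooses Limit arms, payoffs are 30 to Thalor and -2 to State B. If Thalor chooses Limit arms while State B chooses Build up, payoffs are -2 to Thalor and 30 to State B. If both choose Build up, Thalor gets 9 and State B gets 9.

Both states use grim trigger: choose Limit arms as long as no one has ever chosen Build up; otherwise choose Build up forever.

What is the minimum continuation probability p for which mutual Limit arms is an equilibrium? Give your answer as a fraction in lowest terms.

With no time discounting, the continuation probability p plays the role of the discount factor.
Grim-trigger IC: 18/(1−p) ≥ 30 + 9p/(1−p) ⇒ p ≥ (30−18)/(30−9) = 4/7.

4/7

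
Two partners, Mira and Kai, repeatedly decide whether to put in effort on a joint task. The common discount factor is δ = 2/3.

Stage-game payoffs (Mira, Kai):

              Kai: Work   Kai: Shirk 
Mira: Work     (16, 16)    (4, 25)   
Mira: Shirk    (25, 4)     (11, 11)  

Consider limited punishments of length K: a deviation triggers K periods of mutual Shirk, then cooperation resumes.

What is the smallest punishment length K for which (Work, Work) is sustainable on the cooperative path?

No profitable deviation requires (16−11)(δ+…+δ^K) ≥ 25−16, i.e. δ+…+δ^K ≥ 9/5 ≈ 1.8000.
With δ = 2/3, the partial sums are K=1: 0.6667, K=2: 1.1111, K=3: 1.4074, K=4: 1.6049, K=5: 1.7366, K=6: 1.8244.
K = 6 is the first length at which the sum reaches 1.8000.

6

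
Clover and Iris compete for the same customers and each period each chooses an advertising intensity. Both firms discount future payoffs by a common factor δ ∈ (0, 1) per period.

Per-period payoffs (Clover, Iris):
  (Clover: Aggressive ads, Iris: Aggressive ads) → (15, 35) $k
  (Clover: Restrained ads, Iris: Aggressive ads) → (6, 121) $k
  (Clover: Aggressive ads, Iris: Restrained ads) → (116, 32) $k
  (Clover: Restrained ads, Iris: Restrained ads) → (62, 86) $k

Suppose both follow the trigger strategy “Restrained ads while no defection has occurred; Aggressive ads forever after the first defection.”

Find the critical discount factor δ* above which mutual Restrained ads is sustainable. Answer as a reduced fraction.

For Clover: deviation gain 116−62 = 54, per-period punishment loss 62−15 = 47. IC gives δ ≥ 54/101.
For Iris: gain 35, loss 51 per period, so δ ≥ 35/86.
The tighter constraint is Clover's, so cooperation needs δ ≥ 54/101.

54/101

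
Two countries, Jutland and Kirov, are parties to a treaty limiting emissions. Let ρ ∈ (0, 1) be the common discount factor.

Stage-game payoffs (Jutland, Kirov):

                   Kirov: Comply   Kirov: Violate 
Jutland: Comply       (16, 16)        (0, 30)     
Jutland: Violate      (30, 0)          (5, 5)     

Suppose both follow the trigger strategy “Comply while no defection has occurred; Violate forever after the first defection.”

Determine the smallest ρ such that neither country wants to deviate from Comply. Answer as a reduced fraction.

Cooperation forever yields 16 each period: 16/(1−ρ).
Deviating yields 30 once, then 5 forever: 30 + 5ρ/(1−ρ).
No profitable deviation requires 16/(1−ρ) ≥ 30 + 5ρ/(1−ρ).
Multiplying by (1−ρ): 16 ≥ 30(1−ρ) + 5ρ = 30 − 25ρ.
So 25ρ ≥ 14, i.e. ρ ≥ 14/25.

14/25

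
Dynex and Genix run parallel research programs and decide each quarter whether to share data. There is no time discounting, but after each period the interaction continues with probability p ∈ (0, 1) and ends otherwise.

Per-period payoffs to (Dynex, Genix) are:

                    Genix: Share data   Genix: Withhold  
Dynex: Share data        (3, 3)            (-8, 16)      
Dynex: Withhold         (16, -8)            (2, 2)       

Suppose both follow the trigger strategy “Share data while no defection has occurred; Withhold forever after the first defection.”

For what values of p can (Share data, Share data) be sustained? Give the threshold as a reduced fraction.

With no time discounting, the continuation probability p plays the role of the discount factor.
Grim-trigger IC: 3/(1−p) ≥ 16 + 2p/(1−p) ⇒ p ≥ (16−3)/(16−2) = 13/14.

13/14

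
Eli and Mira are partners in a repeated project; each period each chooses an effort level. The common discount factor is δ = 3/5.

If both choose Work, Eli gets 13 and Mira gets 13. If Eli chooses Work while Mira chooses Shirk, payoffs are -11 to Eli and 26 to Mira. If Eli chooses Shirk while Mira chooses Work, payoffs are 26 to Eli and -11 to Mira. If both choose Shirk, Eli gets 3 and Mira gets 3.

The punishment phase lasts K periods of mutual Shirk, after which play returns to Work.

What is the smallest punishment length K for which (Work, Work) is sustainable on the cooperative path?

4

IC: δ(1−δ^K)/(1−δ) ≥ (26−13)/(13−3) = 13/10.
With δ = 3/5: need 1 − δ^K ≥ 13/10·(1−3/5)/(3/5), i.e. δ^K ≤ 0.1333.
Since (3/5)^3 = 0.2160 and (3/5)^4 = 0.1296, the smallest such K is 4.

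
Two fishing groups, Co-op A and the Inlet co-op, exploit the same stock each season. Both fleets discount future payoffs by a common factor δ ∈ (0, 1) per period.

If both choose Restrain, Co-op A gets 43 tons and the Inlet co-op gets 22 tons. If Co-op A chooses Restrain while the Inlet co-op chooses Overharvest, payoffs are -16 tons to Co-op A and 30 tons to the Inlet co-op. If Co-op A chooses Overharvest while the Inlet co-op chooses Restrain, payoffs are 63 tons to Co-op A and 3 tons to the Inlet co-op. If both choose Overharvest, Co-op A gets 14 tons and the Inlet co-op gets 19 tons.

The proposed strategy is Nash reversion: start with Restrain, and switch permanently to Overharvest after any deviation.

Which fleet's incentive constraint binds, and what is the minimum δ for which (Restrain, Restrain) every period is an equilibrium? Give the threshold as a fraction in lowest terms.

Co-op A's threshold: (63−43)/(63−14) = 20/49.
the Inlet co-op's threshold: (30−22)/(30−19) = 8/11.
20/49 < 8/11, so the Inlet co-op binds and δ* = 8/11.

the Inlet co-op; δ ≥ 8/11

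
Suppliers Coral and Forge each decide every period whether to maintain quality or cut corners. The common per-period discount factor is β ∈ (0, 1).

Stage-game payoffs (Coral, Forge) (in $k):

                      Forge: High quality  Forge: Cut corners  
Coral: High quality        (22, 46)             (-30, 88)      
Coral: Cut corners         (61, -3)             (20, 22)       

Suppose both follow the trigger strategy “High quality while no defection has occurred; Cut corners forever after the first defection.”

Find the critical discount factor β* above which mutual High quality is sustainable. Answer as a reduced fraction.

For Coral: deviation gain 61−22 = 39, per-period punishment loss 22−20 = 2. IC gives β ≥ 39/41.
For Forge: gain 42, loss 24 per period, so β ≥ 42/66 = 7/11.
The tighter constraint is Coral's, so cooperation needs β ≥ 39/41.

39/41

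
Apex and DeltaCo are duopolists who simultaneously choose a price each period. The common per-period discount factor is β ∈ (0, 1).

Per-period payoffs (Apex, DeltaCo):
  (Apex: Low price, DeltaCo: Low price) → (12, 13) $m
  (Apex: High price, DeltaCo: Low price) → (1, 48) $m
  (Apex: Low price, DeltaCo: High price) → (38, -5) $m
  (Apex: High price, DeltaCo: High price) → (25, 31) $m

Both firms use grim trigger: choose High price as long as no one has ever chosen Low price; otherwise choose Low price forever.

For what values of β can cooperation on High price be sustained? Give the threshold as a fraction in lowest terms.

1/2

Apex's threshold: (38−25)/(38−12) = 1/2.
DeltaCo's threshold: (48−31)/(48−13) = 17/35.
1/2 > 17/35, so Apex binds and β* = 1/2.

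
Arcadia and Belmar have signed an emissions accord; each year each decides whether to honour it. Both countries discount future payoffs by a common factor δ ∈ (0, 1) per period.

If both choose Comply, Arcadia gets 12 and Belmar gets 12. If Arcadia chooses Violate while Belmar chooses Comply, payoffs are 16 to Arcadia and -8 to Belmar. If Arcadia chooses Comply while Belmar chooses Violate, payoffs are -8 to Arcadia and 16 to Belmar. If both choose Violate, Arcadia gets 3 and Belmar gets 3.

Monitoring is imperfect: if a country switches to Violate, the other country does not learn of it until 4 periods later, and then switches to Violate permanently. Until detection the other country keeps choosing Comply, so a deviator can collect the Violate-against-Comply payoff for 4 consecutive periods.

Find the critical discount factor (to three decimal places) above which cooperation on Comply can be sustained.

0.745

The best deviation is to choose Violate for all 4 undetected periods, earning 16 each, then 3 forever once detected.
Deviation value: 16(1−δ^4)/(1−δ) + 3δ^4/(1−δ); cooperation value: 12/(1−δ).
IC: 12 ≥ 16(1−δ^4) + 3δ^4 = 16 − 13δ^4.
So δ^4 ≥ 4/13, giving δ ≥ (4/13)^(1/4) ≈ 0.745.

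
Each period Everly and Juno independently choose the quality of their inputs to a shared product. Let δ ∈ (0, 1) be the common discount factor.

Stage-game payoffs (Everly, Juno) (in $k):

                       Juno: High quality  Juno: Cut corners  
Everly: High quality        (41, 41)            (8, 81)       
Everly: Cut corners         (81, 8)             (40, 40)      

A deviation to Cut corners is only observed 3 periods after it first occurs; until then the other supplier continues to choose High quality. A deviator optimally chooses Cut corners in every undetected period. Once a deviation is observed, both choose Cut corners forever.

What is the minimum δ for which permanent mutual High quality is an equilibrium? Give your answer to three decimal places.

0.992

Deviating for the 3 undetected periods gains 81−41 = 40 per period over cooperation, then loses 41−40 = 1 per period forever once punishment starts.
Gain: 40(1 + δ + … + δ^2); loss: 1·δ^3/(1−δ).
No profitable deviation ⇔ 40(1−δ^3) ≤ 1·δ^3, i.e. δ^3 ≥ 40/(40+1) = 40/41.
Hence δ ≥ (40/41)^(1/3) ≈ 0.992.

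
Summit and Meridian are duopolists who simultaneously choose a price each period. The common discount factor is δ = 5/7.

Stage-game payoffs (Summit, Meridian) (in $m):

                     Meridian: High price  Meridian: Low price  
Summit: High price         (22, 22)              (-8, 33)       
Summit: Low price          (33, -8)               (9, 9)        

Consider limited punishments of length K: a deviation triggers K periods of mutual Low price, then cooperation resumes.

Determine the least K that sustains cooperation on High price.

2

Need Σ_{k=1}^{K} δ^k ≥ (33−22)/(22−9) = 0.8462 at δ = 5/7.
At K = 1 the sum is 0.7143 < 0.8462; at K = 2 it is 1.2245 ≥ 0.8462.
So the minimum punishment length is K = 2.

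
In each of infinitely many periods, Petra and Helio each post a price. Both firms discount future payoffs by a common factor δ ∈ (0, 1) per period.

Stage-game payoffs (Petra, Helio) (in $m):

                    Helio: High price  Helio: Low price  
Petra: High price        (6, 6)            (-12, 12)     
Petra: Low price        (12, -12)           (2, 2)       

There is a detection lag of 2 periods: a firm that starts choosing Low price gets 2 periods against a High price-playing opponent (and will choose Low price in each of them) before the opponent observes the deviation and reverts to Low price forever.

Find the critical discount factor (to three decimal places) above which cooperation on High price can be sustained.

A deviator earns 12 for 2 periods, then 2 forever; cooperating earns 6 forever. Multiplying the IC by (1−δ):
6 ≥ 12(1−δ^2) + 2δ^2, so 10·δ^2 ≥ 6 and δ^2 ≥ 3/5.
δ ≥ (3/5)^(1/2) ≈ 0.775.

0.775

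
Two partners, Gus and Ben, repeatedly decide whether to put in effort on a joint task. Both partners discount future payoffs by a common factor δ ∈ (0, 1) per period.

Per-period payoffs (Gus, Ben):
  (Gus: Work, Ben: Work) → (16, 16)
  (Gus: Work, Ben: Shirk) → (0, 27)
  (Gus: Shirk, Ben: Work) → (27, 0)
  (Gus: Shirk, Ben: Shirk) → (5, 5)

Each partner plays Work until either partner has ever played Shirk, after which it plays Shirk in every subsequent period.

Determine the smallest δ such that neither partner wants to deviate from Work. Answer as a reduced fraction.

1/2

16/(1−δ) ≥ 27 + 5δ/(1−δ)
16 ≥ 27 − 22δ
δ ≥ 11/22 = 1/2.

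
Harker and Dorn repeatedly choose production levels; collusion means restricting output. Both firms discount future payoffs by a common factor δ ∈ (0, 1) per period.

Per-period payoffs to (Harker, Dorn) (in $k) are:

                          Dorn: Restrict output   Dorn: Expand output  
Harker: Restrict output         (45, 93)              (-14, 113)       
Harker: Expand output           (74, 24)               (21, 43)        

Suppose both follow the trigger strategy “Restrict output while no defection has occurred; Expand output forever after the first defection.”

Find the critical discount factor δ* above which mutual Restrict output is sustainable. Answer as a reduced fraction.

Harker's threshold: (74−45)/(74−21) = 29/53.
Dorn's threshold: (113−93)/(113−43) = 2/7.
29/53 > 2/7, so Harker binds and δ* = 29/53.

29/53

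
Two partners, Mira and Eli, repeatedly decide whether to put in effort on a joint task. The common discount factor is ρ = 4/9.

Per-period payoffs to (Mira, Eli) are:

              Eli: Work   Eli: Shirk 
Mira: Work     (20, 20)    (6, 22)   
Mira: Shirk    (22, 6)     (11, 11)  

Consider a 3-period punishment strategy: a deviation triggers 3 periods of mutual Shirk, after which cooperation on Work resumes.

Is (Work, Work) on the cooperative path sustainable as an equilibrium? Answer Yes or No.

A one-shot deviation gives 22 now, then 11 for 3 periods, then back to 20.
Gain from deviating: (22−20) today; loss: (20−11) in each of the next 3 periods.
No-deviation condition: (20−11)(ρ+…+ρ^3) ≥ 22−20, i.e. ρ+…+ρ^3 ≥ 2/9.
At ρ = 4/9: ρ+…+ρ^3 = 0.7298 ≥ 0.2222.
So cooperation is sustainable.

Yes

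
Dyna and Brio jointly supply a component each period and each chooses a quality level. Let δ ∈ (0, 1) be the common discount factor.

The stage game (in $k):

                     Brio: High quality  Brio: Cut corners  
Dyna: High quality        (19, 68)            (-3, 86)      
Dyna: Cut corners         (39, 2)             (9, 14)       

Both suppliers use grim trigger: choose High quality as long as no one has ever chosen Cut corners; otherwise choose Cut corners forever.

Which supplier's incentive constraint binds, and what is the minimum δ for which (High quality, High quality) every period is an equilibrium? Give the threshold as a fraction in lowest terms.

For Dyna: deviation gain 39−19 = 20, per-period punishment loss 19−9 = 10. IC gives δ ≥ 20/30 = 2/3.
For Brio: gain 18, loss 54 per period, so δ ≥ 18/72 = 1/4.
The tighter constraint is Dyna's, so cooperation needs δ ≥ 2/3.

Dyna; δ ≥ 2/3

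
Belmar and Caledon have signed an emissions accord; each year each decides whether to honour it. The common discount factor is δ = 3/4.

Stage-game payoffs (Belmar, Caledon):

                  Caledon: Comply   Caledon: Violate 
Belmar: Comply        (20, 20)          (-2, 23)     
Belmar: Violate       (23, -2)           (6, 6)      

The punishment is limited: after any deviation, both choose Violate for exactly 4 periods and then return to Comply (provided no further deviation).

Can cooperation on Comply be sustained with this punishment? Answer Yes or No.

IC: δ+…+δ^4 ≥ (23−20)/(20−6) = 3/14.
At δ = 3/4: partial sum = 2.0508 ≥ 0.2143. Cooperation sustainable.

Yes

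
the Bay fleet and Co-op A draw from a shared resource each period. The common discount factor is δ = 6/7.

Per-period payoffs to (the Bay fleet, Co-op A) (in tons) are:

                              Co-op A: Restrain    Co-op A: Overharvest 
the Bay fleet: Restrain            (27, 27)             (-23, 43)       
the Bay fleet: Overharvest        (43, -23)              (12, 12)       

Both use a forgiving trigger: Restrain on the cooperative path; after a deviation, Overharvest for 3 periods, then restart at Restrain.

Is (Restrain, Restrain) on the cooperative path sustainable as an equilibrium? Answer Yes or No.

Yes

Comparing payoff streams over the 4 periods until play realigns: cooperate → 27(1+δ+…+δ^3); deviate → 43 + 12(δ+…+δ^3).
Cooperation is sustained iff (27−12)(δ+…+δ^3) ≥ 43−27.
δ+…+δ^3 = 6/7·(1−(6/7)^3)/(1−6/7) = 2.2216, and (43−27)/(27−12) = 1.0667.
2.2216 ≥ 1.0667, so cooperation is sustainable.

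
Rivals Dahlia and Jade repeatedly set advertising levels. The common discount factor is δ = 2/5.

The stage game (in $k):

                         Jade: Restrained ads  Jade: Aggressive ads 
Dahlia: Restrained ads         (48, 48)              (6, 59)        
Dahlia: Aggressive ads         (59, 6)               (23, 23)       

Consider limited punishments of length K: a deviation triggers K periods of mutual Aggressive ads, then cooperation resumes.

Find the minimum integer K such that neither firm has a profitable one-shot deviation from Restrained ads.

IC: δ(1−δ^K)/(1−δ) ≥ (59−48)/(48−23) = 11/25.
With δ = 2/5: need 1 − δ^K ≥ 11/25·(1−2/5)/(2/5), i.e. δ^K ≤ 0.3400.
Since (2/5)^1 = 0.4000 and (2/5)^2 = 0.1600, the smallest such K is 2.

2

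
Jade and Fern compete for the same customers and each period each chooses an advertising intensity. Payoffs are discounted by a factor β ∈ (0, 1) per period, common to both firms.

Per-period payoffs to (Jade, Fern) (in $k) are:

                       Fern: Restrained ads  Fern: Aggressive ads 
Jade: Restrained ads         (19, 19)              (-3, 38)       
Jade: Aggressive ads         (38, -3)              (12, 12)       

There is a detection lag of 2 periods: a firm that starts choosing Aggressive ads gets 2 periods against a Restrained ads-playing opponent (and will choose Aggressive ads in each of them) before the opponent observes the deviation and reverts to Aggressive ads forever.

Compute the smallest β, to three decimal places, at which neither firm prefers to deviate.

A deviator earns 38 for 2 periods, then 12 forever; cooperating earns 19 forever. Multiplying the IC by (1−β):
19 ≥ 38(1−β^2) + 12β^2, so 26·β^2 ≥ 19 and β^2 ≥ 19/26.
β ≥ (19/26)^(1/2) ≈ 0.855.

0.855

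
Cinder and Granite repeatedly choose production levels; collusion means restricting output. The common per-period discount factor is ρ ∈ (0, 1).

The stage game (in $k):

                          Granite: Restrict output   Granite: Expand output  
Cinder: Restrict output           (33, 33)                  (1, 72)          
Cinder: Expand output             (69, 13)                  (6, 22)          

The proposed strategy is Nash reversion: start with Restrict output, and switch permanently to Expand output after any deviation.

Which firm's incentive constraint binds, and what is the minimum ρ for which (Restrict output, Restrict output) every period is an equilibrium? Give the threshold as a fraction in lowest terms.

Cinder's threshold: (69−33)/(69−6) = 4/7.
Granite's threshold: (72−33)/(72−22) = 39/50.
4/7 < 39/50, so Granite binds and ρ* = 39/50.

Granite; ρ ≥ 39/50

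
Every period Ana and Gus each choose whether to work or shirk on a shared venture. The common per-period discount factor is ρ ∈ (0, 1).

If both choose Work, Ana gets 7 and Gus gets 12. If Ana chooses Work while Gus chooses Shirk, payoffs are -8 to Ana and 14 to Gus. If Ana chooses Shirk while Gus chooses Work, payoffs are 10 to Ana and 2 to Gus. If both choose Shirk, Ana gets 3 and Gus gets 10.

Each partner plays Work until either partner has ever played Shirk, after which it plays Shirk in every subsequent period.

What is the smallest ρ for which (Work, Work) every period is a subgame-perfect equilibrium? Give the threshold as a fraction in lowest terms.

1/2

Ana's threshold: (10−7)/(10−3) = 3/7.
Gus's threshold: (14−12)/(14−10) = 1/2.
3/7 < 1/2, so Gus binds and ρ* = 1/2.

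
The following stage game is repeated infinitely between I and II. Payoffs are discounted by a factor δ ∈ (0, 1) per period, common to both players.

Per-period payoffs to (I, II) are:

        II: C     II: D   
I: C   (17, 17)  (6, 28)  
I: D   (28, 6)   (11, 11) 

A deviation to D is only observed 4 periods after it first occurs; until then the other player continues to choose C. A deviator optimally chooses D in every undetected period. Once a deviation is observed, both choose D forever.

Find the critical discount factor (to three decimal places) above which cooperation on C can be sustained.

0.897

Deviating for the 4 undetected periods gains 28−17 = 11 per period over cooperation, then loses 17−11 = 6 per period forever once punishment starts.
Gain: 11(1 + δ + … + δ^3); loss: 6·δ^4/(1−δ).
No profitable deviation ⇔ 11(1−δ^4) ≤ 6·δ^4, i.e. δ^4 ≥ 11/(11+6) = 11/17.
Hence δ ≥ (11/17)^(1/4) ≈ 0.897.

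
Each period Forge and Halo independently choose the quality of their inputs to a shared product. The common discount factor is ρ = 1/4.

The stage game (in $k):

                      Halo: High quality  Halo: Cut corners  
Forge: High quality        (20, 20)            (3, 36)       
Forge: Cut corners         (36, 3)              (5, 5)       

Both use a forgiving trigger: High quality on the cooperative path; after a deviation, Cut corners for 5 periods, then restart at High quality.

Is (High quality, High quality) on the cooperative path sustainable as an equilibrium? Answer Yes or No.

No

IC: ρ+…+ρ^5 ≥ (36−20)/(20−5) = 16/15.
At ρ = 1/4: partial sum = 0.3330 < 1.0667. Cooperation not sustainable.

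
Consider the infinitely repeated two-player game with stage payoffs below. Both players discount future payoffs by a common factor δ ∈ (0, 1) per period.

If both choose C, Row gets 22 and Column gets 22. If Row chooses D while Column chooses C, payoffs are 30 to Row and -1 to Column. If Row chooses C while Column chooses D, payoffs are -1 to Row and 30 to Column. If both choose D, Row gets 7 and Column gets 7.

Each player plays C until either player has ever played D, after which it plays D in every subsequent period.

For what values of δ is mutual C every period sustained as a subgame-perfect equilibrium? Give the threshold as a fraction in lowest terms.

8/23

Cooperation forever yields 22 each period: 22/(1−δ).
Deviating yields 30 once, then 7 forever: 30 + 7δ/(1−δ).
No profitable deviation requires 22/(1−δ) ≥ 30 + 7δ/(1−δ).
Multiplying by (1−δ): 22 ≥ 30(1−δ) + 7δ = 30 − 23δ.
So 23δ ≥ 8, i.e. δ ≥ 8/23.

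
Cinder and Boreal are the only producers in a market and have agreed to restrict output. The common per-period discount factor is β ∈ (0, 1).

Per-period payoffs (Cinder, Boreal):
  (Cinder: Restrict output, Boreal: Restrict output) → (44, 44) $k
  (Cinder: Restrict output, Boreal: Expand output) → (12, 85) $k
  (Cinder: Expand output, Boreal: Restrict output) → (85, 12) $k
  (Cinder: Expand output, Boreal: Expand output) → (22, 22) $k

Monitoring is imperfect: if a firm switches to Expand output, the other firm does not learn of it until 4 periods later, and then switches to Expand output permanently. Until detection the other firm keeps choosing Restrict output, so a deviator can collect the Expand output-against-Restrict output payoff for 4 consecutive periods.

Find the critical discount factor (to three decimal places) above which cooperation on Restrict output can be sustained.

0.898

Deviating for the 4 undetected periods gains 85−44 = 41 per period over cooperation, then loses 44−22 = 22 per period forever once punishment starts.
Gain: 41(1 + β + … + β^3); loss: 22·β^4/(1−β).
No profitable deviation ⇔ 41(1−β^4) ≤ 22·β^4, i.e. β^4 ≥ 41/(41+22) = 41/63.
Hence β ≥ (41/63)^(1/4) ≈ 0.898.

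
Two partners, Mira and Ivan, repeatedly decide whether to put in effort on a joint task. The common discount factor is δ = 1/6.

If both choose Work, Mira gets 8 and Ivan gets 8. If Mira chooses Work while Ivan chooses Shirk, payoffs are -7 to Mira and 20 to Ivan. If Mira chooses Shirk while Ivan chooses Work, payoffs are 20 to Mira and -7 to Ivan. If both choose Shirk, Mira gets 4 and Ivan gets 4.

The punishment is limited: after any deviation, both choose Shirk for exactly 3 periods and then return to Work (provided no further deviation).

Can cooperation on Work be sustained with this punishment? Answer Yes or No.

Comparing payoff streams over the 4 periods until play realigns: cooperate → 8(1+δ+…+δ^3); deviate → 20 + 4(δ+…+δ^3).
Cooperation is sustained iff (8−4)(δ+…+δ^3) ≥ 20−8.
δ+…+δ^3 = 1/6·(1−(1/6)^3)/(1−1/6) = 0.1991, and (20−8)/(8−4) = 3.0000.
0.1991 < 3.0000, so cooperation is not sustainable.

No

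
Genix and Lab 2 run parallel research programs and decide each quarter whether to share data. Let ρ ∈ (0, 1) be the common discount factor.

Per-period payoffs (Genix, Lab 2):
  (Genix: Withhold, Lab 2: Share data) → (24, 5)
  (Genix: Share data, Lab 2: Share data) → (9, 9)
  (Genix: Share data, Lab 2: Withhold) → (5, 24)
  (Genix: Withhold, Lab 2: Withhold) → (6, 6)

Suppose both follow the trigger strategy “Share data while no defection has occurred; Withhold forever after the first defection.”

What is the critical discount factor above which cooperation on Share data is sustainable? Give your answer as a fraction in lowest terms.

Under grim trigger the critical discount factor is (T−C)/(T−P) with T = 24, C = 9, P = 6.
ρ* = (24−9)/(24−6) = 15/18 = 5/6.

5/6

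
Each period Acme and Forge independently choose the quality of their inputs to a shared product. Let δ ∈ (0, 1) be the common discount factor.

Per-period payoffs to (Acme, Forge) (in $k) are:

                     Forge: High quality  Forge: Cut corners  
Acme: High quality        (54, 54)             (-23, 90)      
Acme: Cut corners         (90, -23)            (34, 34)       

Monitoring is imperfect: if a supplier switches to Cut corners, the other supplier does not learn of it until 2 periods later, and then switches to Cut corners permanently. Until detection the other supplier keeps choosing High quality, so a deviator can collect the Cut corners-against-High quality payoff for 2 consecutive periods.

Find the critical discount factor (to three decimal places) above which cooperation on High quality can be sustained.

A deviator earns 90 for 2 periods, then 34 forever; cooperating earns 54 forever. Multiplying the IC by (1−δ):
54 ≥ 90(1−δ^2) + 34δ^2, so 56·δ^2 ≥ 36 and δ^2 ≥ 9/14.
δ ≥ (9/14)^(1/2) ≈ 0.802.

0.802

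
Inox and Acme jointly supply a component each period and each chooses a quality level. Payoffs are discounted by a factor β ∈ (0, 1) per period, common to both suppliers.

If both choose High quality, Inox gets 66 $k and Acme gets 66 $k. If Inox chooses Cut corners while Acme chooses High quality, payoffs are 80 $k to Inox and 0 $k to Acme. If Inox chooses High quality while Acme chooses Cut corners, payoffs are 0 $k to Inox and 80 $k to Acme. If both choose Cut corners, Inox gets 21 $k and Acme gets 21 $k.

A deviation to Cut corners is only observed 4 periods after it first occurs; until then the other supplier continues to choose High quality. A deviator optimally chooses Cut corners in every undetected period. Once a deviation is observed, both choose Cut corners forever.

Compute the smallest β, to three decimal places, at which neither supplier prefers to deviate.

0.698

A deviator earns 80 for 4 periods, then 21 forever; cooperating earns 66 forever. Multiplying the IC by (1−β):
66 ≥ 80(1−β^4) + 21β^4, so 59·β^4 ≥ 14 and β^4 ≥ 14/59.
β ≥ (14/59)^(1/4) ≈ 0.698.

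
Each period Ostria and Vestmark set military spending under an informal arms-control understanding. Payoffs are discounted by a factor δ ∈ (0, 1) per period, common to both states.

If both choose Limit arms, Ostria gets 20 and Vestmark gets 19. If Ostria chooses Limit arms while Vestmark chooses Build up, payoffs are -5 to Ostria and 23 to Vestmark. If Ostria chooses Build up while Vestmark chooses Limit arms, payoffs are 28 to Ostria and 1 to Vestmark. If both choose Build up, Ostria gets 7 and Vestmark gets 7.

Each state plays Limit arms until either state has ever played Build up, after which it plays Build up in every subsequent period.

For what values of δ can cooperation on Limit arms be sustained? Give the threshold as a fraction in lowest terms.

8/21

For Ostria: deviation gain 28−20 = 8, per-period punishment loss 20−7 = 13. IC gives δ ≥ 8/21.
For Vestmark: gain 4, loss 12 per period, so δ ≥ 4/16 = 1/4.
The tighter constraint is Ostria's, so cooperation needs δ ≥ 8/21.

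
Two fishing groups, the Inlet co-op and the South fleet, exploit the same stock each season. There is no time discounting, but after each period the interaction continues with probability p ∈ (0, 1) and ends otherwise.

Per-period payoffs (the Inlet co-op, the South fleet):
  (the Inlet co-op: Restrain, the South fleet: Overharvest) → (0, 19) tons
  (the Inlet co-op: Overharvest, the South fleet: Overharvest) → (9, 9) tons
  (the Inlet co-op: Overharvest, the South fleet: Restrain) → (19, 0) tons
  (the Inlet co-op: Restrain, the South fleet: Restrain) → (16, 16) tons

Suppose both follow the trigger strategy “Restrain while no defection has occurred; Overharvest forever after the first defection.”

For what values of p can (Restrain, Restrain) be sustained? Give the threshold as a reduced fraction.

3/10

Expected cooperation value is 16 + p·16 + p²·16 + … = 16/(1−p); deviation gives 19 + p·9/(1−p).
16 ≥ 19(1−p) + 9p ⇒ 10p ≥ 3 ⇒ p ≥ 3/10.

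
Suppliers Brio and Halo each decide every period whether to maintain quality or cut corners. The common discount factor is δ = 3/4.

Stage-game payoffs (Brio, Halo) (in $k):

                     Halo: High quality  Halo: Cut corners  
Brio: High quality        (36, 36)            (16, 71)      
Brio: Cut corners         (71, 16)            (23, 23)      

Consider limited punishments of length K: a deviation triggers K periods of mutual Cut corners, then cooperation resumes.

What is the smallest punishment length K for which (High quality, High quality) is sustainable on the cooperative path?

8

No profitable deviation requires (36−23)(δ+…+δ^K) ≥ 71−36, i.e. δ+…+δ^K ≥ 35/13 ≈ 2.6923.
With δ = 3/4, the partial sums are K=1: 0.7500, K=2: 1.3125, …, K=6: 2.4661, K=7: 2.5995, K=8: 2.6997.
K = 8 is the first length at which the sum reaches 2.6923.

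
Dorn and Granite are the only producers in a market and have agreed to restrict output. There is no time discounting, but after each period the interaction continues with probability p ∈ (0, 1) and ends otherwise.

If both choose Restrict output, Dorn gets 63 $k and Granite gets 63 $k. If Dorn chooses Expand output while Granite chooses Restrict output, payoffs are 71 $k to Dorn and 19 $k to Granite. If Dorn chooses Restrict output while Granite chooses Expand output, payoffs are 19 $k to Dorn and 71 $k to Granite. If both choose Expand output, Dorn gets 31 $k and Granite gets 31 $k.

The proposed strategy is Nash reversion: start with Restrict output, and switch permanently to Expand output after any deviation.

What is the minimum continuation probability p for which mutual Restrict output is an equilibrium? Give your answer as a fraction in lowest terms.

1/5

Expected cooperation value is 63 + p·63 + p²·63 + … = 63/(1−p); deviation gives 71 + p·31/(1−p).
63 ≥ 71(1−p) + 31p ⇒ 40p ≥ 8 ⇒ p ≥ 8/40 = 1/5.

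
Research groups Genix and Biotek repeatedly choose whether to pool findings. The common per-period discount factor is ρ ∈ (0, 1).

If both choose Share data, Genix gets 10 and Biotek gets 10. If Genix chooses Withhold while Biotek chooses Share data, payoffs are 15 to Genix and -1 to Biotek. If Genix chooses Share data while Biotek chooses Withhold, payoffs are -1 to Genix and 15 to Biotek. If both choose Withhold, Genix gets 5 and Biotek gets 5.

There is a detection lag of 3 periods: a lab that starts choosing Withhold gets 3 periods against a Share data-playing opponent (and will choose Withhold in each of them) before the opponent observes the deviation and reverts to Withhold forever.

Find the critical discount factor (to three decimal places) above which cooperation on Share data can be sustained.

The best deviation is to choose Withhold for all 3 undetected periods, earning 15 each, then 5 forever once detected.
Deviation value: 15(1−ρ^3)/(1−ρ) + 5ρ^3/(1−ρ); cooperation value: 10/(1−ρ).
IC: 10 ≥ 15(1−ρ^3) + 5ρ^3 = 15 − 10ρ^3.
So ρ^3 ≥ 5/10 = 1/2, giving ρ ≥ (1/2)^(1/3) ≈ 0.794.

0.794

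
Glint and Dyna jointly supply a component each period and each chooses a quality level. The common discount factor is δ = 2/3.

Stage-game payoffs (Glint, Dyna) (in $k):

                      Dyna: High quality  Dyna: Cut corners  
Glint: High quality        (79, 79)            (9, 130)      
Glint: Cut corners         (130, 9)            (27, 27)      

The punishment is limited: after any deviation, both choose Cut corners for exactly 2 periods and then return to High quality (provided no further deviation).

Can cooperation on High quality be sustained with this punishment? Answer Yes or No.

Yes

Comparing payoff streams over the 3 periods until play realigns: cooperate → 79(1+δ+…+δ^2); deviate → 130 + 27(δ+…+δ^2).
Cooperation is sustained iff (79−27)(δ+…+δ^2) ≥ 130−79.
δ+…+δ^2 = 2/3·(1−(2/3)^2)/(1−2/3) = 1.1111, and (130−79)/(79−27) = 0.9808.
1.1111 ≥ 0.9808, so cooperation is sustainable.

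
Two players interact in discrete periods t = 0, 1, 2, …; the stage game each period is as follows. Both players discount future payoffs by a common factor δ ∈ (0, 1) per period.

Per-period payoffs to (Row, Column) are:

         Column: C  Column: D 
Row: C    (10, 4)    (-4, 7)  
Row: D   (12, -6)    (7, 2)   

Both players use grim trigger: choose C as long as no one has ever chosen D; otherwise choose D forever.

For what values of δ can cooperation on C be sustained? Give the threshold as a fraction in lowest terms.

3/5

For Row: deviation gain 12−10 = 2, per-period punishment loss 10−7 = 3. IC gives δ ≥ 2/5.
For Column: gain 3, loss 2 per period, so δ ≥ 3/5.
The tighter constraint is Column's, so cooperation needs δ ≥ 3/5.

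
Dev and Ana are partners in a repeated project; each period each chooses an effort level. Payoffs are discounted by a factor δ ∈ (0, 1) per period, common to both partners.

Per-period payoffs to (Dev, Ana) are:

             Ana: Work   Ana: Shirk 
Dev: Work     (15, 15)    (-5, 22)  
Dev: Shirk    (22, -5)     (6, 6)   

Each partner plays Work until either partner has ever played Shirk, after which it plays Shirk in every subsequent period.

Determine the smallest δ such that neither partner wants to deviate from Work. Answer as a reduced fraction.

Under grim trigger the critical discount factor is (T−C)/(T−P) with T = 22, C = 15, P = 6.
δ* = (22−15)/(22−6) = 7/16.

7/16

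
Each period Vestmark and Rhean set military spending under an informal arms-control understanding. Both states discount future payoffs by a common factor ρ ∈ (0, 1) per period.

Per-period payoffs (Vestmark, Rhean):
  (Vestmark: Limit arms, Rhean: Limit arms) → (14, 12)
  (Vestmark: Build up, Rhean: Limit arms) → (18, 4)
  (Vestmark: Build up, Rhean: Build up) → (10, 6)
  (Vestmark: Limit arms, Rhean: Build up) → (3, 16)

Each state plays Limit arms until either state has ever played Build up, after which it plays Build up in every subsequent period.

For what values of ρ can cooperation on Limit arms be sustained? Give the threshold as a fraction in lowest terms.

Vestmark: cooperation gives 14 each period; deviation gives 18 once then 10 forever.
  14/(1−ρ) ≥ 18 + 10ρ/(1−ρ) ⇒ ρ ≥ 4/8 = 1/2.
Rhean: cooperation gives 12 each period; deviation gives 16 once then 6 forever.
  ρ ≥ 4/10 = 2/5.
Both must hold, so the binding constraint is Vestmark's: ρ ≥ 1/2.

1/2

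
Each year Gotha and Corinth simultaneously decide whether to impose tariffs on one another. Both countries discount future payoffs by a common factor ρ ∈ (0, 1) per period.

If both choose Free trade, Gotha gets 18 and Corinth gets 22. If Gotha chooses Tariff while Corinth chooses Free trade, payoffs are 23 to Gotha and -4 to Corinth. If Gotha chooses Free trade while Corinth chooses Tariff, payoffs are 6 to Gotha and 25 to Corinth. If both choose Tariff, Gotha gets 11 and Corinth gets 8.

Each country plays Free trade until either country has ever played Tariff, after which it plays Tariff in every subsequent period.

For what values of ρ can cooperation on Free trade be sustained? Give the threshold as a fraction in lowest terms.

Gotha's threshold: (23−18)/(23−11) = 5/12.
Corinth's threshold: (25−22)/(25−8) = 3/17.
5/12 > 3/17, so Gotha binds and ρ* = 5/12.

5/12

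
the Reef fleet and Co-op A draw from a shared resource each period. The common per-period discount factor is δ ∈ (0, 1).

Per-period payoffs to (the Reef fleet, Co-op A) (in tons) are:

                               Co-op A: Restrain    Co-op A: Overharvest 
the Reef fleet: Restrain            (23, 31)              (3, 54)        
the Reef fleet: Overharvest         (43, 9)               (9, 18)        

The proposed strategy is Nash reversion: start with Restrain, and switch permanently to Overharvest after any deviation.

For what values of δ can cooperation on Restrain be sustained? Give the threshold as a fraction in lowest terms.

For the Reef fleet: deviation gain 43−23 = 20, per-period punishment loss 23−9 = 14. IC gives δ ≥ 20/34 = 10/17.
For Co-op A: gain 23, loss 13 per period, so δ ≥ 23/36.
The tighter constraint is Co-op A's, so cooperation needs δ ≥ 23/36.

23/36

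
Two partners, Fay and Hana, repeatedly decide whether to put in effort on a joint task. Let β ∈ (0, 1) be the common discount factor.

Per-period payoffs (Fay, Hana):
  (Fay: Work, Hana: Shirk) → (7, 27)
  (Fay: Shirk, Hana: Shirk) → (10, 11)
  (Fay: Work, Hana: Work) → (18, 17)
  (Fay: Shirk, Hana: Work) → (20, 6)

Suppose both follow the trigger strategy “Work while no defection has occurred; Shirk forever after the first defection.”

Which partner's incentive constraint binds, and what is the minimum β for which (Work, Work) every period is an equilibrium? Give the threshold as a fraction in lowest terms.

Fay's threshold: (20−18)/(20−10) = 1/5.
Hana's threshold: (27−17)/(27−11) = 5/8.
1/5 < 5/8, so Hana binds and β* = 5/8.

Hana; β ≥ 5/8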